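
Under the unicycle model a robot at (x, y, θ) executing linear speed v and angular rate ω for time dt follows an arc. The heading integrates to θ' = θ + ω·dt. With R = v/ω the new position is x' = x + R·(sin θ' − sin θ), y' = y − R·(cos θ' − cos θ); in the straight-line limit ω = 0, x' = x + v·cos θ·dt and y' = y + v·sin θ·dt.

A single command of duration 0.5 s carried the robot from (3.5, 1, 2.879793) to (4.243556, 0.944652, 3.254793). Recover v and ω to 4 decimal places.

Δθ = 3.254793 − 2.879793 = 0.375000
ω = Δθ/dt = 0.375000/0.5 = 0.7500
R = Δx/(sin θ' − sin θ) = -2.0000
v = R·ω = -2.0000·0.7500 = -1.5000

v = -1.5000, ω = 0.7500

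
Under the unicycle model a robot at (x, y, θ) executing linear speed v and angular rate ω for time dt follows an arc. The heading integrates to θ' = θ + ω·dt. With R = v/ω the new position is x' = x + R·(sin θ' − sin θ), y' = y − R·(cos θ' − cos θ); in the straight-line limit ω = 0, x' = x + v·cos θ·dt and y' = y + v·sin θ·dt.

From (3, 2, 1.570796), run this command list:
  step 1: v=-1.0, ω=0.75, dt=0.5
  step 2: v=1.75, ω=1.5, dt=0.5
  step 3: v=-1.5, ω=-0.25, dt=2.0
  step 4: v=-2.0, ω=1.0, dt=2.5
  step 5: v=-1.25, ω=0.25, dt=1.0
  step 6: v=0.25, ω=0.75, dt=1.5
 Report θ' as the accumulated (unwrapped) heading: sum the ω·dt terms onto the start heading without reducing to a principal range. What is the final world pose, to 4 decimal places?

(8.5296, 2.3616, 6.0708)

step 1: θ'=1.9458 (R=-1.3333) → pose (3.0927, 1.5116, 1.9458)
step 2: θ'=2.6958 (R=1.1667) → pose (2.5101, 2.1370, 2.6958)
step 3: θ'=2.1958 (R=6.0000) → pose (4.7888, 0.2339, 2.1958)
step 4: θ'=4.6958 (R=-2.0000) → pose (8.4105, 1.3710, 4.6958)
step 5: θ'=4.9458 (R=-5.0000) → pose (8.2756, 2.6104, 4.9458)
step 6: θ'=6.0708 (R=0.3333) → pose (8.5296, 2.3616, 6.0708)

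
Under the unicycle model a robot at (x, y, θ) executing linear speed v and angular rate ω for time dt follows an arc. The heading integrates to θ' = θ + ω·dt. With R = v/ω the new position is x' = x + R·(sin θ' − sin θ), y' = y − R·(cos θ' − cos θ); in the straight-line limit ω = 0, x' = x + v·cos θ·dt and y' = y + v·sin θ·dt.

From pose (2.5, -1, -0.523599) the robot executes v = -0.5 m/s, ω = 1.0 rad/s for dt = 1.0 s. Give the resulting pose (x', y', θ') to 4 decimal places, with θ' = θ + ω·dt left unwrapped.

θ' = -0.5236 + 1.0·1.0 = 0.4764
R = v/ω = -0.5/1.0 = -0.5000
x' = 2.5 + -0.5000·(sin 0.4764 − sin -0.5236) = 2.0207
y' = -1 − -0.5000·(cos 0.4764 − cos -0.5236) = -0.9887

(2.0207, -0.9887, 0.4764)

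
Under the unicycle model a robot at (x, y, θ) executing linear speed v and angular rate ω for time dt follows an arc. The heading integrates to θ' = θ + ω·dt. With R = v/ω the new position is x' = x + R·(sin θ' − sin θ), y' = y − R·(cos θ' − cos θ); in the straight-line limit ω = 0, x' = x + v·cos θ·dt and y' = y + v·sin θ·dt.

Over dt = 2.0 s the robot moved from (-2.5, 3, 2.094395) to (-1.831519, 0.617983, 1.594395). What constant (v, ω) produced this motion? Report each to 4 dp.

v = -1.2500, ω = -0.2500

Δθ = 1.594395 − 2.094395 = -0.500000
ω = Δθ/dt = -0.500000/2.0 = -0.2500
R = −Δy/(cos θ' − cos θ) = 5.0000
v = R·ω = 5.0000·-0.2500 = -1.2500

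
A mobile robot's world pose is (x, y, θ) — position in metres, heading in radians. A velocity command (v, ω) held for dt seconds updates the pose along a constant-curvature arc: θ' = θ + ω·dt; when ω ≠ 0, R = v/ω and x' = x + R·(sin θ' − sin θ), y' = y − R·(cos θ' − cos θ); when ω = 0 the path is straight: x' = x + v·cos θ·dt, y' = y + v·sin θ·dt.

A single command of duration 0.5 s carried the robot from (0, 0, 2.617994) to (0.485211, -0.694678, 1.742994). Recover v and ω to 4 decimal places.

Δθ = 1.742994 − 2.617994 = -0.875000
ω = Δθ/dt = -0.875000/0.5 = -1.7500
R = −Δy/(cos θ' − cos θ) = 1.0000
v = R·ω = 1.0000·-1.7500 = -1.7500

v = -1.7500, ω = -1.7500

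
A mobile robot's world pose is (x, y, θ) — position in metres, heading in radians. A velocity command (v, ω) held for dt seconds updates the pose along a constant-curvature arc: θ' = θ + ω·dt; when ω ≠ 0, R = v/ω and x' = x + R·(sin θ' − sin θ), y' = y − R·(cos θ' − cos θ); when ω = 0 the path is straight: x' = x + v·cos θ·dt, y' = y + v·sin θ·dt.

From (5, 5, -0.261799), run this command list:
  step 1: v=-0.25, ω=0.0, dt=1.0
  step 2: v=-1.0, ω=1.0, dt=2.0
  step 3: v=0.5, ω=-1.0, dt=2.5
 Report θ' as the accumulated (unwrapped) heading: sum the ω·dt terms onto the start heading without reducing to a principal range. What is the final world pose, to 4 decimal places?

step 1: θ'=-0.2618 (straight) → pose (4.7585, 5.0647, -0.2618)
step 2: θ'=1.7382 (R=-1.0000) → pose (3.5137, 3.9322, 1.7382)
step 3: θ'=-0.7618 (R=-0.5000) → pose (4.3518, 4.3773, -0.7618)

(4.3518, 4.3773, -0.7618)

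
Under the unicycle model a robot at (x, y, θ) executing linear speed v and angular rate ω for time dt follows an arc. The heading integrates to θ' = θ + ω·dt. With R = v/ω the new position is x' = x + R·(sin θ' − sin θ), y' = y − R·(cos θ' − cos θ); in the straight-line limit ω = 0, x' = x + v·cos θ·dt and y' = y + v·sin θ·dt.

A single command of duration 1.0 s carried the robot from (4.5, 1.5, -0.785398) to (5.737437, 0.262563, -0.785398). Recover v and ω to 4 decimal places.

v = 1.7500, ω = 0.0000

Δθ = -0.785398 − -0.785398 = 0.000000
ω = Δθ/dt = 0.000000/1.0 = 0.0000
ω = 0 → v = (Δx·cos θ + Δy·sin θ)/dt = 1.7500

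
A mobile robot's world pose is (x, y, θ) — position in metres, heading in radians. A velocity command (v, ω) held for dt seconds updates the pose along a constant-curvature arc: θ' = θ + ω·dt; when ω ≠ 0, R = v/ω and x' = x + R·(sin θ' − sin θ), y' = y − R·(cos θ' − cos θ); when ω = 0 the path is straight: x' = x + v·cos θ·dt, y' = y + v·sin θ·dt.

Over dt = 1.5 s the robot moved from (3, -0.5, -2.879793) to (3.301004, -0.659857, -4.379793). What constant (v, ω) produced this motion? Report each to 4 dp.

Δθ = -4.379793 − -2.879793 = -1.500000
ω = Δθ/dt = -1.500000/1.5 = -1.0000
R = Δx/(sin θ' − sin θ) = 0.2500
v = R·ω = 0.2500·-1.0000 = -0.2500

v = -0.2500, ω = -1.0000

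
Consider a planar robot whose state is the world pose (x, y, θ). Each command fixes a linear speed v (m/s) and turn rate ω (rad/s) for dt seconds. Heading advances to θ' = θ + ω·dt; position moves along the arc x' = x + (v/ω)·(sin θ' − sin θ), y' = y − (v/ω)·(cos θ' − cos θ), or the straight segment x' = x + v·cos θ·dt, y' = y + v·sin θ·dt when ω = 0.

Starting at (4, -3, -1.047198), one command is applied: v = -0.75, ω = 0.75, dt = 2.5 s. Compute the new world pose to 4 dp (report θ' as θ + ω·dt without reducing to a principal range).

θ' = -1.0472 + 0.75·2.5 = 0.8278
R = v/ω = -0.75/0.75 = -1.0000
x' = 4 + -1.0000·(sin 0.8278 − sin -1.0472) = 2.3975
y' = -3 − -1.0000·(cos 0.8278 − cos -1.0472) = -2.8235

(2.3975, -2.8235, 0.8278)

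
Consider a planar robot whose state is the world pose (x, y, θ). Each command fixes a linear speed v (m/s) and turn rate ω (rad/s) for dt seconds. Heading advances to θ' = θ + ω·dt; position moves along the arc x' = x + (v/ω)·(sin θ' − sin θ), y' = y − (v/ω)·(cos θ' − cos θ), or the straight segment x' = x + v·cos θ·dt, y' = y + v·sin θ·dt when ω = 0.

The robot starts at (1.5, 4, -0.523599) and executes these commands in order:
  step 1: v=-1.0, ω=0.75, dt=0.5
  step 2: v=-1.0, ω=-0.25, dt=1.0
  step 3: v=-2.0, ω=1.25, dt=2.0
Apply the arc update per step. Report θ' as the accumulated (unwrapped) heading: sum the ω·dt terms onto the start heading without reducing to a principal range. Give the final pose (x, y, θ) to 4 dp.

(-1.9306, 2.1492, 2.1014)

step 1: θ'=-0.1486 (R=-1.3333) → pose (1.0307, 4.1639, -0.1486)
step 2: θ'=-0.3986 (R=4.0000) → pose (0.0704, 4.4334, -0.3986)
step 3: θ'=2.1014 (R=-1.6000) → pose (-1.9306, 2.1492, 2.1014)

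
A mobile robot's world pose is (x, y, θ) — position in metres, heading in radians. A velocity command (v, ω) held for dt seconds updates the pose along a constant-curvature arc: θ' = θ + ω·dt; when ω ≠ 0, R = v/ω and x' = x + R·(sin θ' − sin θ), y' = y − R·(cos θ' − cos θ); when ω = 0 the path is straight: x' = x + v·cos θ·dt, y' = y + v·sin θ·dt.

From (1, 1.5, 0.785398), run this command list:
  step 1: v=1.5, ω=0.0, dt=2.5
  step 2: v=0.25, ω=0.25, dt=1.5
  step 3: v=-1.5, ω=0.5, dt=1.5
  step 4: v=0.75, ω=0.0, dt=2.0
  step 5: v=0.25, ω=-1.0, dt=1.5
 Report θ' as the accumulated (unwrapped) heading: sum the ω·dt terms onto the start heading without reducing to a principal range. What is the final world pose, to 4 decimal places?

step 1: θ'=0.7854 (straight) → pose (3.6517, 4.1516, 0.7854)
step 2: θ'=1.1604 (R=1.0000) → pose (3.8615, 4.4598, 1.1604)
step 3: θ'=1.9104 (R=-3.0000) → pose (3.7837, 2.2635, 1.9104)
step 4: θ'=1.9104 (straight) → pose (3.2841, 3.6779, 1.9104)
step 5: θ'=0.4104 (R=-0.2500) → pose (3.4200, 3.9904, 0.4104)

(3.4200, 3.9904, 0.4104)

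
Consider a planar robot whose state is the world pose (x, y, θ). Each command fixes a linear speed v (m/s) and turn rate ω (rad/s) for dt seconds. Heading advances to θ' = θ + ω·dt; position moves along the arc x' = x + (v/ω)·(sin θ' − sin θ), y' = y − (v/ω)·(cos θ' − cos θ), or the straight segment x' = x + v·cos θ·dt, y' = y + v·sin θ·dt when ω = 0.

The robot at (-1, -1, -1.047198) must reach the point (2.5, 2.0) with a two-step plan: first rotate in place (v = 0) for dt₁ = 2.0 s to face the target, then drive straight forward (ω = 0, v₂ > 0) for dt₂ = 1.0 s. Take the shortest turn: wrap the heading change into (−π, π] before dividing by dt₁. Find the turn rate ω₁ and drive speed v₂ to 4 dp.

ω₁ = 0.8779, v₂ = 4.6098

heading to target = atan2(2−-1, 2.5−-1) = 0.7086
Δθ = wrap(0.7086 − -1.0472) = 1.7558; ω₁ = Δθ/dt₁ = 0.8779
distance = √((2.5−-1)² + (2−-1)²) = 4.6098; v₂ = distance/dt₂ = 4.6098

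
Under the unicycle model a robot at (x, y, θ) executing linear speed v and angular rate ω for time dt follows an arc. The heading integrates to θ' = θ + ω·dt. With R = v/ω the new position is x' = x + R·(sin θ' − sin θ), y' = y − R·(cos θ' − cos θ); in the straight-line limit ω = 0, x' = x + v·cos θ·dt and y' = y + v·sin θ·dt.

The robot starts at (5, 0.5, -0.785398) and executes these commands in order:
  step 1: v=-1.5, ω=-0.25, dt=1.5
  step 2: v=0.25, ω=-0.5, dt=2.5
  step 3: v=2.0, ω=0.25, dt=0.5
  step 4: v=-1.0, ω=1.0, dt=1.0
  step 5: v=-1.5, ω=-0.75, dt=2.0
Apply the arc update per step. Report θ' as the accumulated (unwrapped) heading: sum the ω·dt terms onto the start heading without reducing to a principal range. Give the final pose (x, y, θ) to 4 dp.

(4.3414, 4.4390, -2.7854)

step 1: θ'=-1.1604 (R=6.0000) → pose (3.7409, 2.3488, -1.1604)
step 2: θ'=-2.4104 (R=-0.5000) → pose (3.6163, 1.7771, -2.4104)
step 3: θ'=-2.2854 (R=8.0000) → pose (2.9155, 1.0646, -2.2854)
step 4: θ'=-1.2854 (R=-1.0000) → pose (3.1197, 2.0015, -1.2854)
step 5: θ'=-2.7854 (R=2.0000) → pose (4.3414, 4.4390, -2.7854)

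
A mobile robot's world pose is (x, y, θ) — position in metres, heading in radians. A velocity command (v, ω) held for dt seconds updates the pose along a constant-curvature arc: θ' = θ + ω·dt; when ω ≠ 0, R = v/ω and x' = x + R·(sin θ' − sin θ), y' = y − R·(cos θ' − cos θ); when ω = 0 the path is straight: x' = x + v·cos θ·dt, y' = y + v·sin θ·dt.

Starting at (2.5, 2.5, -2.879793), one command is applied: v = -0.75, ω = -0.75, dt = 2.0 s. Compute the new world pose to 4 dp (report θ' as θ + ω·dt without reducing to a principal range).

(3.7040, 1.8606, -4.3798)

θ' = -2.8798 + -0.75·2.0 = -4.3798
R = v/ω = -0.75/-0.75 = 1.0000
x' = 2.5 + 1.0000·(sin -4.3798 − sin -2.8798) = 3.7040
y' = 2.5 − 1.0000·(cos -4.3798 − cos -2.8798) = 1.8606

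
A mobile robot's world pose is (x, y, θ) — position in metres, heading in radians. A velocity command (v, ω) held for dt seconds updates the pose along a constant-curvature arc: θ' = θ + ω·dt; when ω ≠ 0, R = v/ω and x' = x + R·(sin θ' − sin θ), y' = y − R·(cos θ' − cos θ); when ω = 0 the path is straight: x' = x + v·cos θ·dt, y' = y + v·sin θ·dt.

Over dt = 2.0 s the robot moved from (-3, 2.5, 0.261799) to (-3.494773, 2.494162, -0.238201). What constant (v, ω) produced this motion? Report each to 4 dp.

Δθ = -0.238201 − 0.261799 = -0.500000
ω = Δθ/dt = -0.500000/2.0 = -0.2500
R = Δx/(sin θ' − sin θ) = 1.0000
v = R·ω = 1.0000·-0.2500 = -0.2500

v = -0.2500, ω = -0.2500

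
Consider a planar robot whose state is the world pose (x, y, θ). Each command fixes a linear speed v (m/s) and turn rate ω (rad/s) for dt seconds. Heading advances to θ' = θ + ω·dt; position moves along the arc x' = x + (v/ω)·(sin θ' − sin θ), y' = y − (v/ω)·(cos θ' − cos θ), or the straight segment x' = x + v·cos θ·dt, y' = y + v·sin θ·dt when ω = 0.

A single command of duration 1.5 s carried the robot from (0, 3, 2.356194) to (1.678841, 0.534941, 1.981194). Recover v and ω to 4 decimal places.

v = -2.0000, ω = -0.2500

Δθ = 1.981194 − 2.356194 = -0.375000
ω = Δθ/dt = -0.375000/1.5 = -0.2500
R = −Δy/(cos θ' − cos θ) = 8.0000
v = R·ω = 8.0000·-0.2500 = -2.0000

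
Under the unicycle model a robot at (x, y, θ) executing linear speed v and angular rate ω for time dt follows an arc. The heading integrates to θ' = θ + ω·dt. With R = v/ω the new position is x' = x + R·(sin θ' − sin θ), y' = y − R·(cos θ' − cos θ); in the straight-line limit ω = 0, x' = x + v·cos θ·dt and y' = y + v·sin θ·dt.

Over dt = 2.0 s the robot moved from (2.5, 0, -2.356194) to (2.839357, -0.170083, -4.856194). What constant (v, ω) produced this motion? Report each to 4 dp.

v = -0.2500, ω = -1.2500

Δθ = -4.856194 − -2.356194 = -2.500000
ω = Δθ/dt = -2.500000/2.0 = -1.2500
R = Δx/(sin θ' − sin θ) = 0.2000
v = R·ω = 0.2000·-1.2500 = -0.2500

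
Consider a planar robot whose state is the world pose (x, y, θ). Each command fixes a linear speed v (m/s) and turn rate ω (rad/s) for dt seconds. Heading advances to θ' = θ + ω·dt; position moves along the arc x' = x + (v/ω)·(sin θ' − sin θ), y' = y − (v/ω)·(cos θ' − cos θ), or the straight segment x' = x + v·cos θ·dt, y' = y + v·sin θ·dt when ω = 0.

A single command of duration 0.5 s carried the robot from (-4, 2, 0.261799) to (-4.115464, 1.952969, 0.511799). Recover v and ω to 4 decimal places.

Δθ = 0.511799 − 0.261799 = 0.250000
ω = Δθ/dt = 0.250000/0.5 = 0.5000
R = Δx/(sin θ' − sin θ) = -0.5000
v = R·ω = -0.5000·0.5000 = -0.2500

v = -0.2500, ω = 0.5000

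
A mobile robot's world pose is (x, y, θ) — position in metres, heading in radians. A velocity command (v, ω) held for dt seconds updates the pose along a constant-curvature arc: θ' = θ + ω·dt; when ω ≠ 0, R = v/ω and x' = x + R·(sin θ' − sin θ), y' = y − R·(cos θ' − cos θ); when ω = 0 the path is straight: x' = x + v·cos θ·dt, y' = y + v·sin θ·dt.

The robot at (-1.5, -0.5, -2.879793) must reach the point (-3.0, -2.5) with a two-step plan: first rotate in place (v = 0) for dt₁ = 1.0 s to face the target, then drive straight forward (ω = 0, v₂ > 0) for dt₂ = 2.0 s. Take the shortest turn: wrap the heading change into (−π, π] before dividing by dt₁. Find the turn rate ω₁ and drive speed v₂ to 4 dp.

ω₁ = 0.6655, v₂ = 1.2500

heading to target = atan2(-2.5−-0.5, -3−-1.5) = -2.2143
Δθ = wrap(-2.2143 − -2.8798) = 0.6655; ω₁ = Δθ/dt₁ = 0.6655
distance = √((-3−-1.5)² + (-2.5−-0.5)²) = 2.5000; v₂ = distance/dt₂ = 1.2500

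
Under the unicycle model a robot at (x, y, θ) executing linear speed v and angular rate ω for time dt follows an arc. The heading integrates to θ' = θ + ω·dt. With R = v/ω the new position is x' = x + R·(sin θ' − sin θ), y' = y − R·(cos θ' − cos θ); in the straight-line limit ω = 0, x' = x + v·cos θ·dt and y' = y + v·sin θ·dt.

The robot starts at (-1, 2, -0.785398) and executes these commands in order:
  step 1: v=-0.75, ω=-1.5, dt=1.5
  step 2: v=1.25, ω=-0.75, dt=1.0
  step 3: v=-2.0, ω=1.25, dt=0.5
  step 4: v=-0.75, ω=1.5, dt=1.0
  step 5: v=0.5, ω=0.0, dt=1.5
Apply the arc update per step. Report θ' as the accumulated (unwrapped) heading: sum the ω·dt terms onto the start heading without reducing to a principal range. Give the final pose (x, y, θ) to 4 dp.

(-0.5059, 2.5632, -1.6604)

step 1: θ'=-3.0354 (R=0.5000) → pose (-0.6994, 2.8507, -3.0354)
step 2: θ'=-3.7854 (R=-1.6667) → pose (-1.8765, 3.1750, -3.7854)
step 3: θ'=-3.1604 (R=-1.6000) → pose (-0.9462, 2.8550, -3.1604)
step 4: θ'=-1.6604 (R=-0.5000) → pose (-0.4388, 3.3101, -1.6604)
step 5: θ'=-1.6604 (straight) → pose (-0.5059, 2.5632, -1.6604)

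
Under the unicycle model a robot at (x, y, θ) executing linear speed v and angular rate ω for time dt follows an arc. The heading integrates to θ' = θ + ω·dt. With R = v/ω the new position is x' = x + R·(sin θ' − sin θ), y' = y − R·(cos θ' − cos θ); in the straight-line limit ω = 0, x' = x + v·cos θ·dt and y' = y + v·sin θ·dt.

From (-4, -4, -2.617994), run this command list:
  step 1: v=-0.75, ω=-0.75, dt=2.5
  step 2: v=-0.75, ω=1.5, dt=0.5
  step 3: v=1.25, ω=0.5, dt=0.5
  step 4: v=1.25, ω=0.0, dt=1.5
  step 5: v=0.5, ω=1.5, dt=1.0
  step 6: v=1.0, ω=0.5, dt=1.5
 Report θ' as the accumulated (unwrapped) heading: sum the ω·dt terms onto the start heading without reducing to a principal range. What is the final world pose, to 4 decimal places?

(-5.1212, -5.6604, -1.2430)

step 1: θ'=-4.4930 (R=1.0000) → pose (-2.5240, -4.6484, -4.4930)
step 2: θ'=-3.7430 (R=-0.5000) → pose (-2.3189, -4.9518, -3.7430)
step 3: θ'=-3.4930 (R=2.5000) → pose (-2.8728, -4.6660, -3.4930)
step 4: θ'=-3.4930 (straight) → pose (-4.6332, -4.0206, -3.4930)
step 5: θ'=-1.9930 (R=0.3333) → pose (-5.0520, -4.1969, -1.9930)
step 6: θ'=-1.2430 (R=2.0000) → pose (-5.1212, -5.6604, -1.2430)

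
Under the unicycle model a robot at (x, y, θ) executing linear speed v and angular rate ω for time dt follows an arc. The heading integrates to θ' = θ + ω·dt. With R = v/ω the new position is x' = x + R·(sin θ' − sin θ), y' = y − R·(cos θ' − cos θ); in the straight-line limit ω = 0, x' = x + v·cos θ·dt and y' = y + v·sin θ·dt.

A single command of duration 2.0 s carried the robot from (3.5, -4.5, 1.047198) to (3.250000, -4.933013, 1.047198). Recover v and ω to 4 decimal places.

v = -0.2500, ω = 0.0000

Δθ = 1.047198 − 1.047198 = 0.000000
ω = Δθ/dt = 0.000000/2.0 = 0.0000
ω = 0 → v = (Δx·cos θ + Δy·sin θ)/dt = -0.2500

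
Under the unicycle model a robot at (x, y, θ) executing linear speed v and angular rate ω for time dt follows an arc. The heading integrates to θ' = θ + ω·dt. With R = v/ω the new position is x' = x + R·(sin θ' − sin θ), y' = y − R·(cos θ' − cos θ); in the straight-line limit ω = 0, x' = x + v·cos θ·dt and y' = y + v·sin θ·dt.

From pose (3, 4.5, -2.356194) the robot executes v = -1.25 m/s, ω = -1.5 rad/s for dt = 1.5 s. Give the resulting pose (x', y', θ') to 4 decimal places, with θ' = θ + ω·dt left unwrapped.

(4.4179, 3.9991, -4.6062)

θ' = -2.3562 + -1.5·1.5 = -4.6062
R = v/ω = -1.25/-1.5 = 0.8333
x' = 3 + 0.8333·(sin -4.6062 − sin -2.3562) = 4.4179
y' = 4.5 − 0.8333·(cos -4.6062 − cos -2.3562) = 3.9991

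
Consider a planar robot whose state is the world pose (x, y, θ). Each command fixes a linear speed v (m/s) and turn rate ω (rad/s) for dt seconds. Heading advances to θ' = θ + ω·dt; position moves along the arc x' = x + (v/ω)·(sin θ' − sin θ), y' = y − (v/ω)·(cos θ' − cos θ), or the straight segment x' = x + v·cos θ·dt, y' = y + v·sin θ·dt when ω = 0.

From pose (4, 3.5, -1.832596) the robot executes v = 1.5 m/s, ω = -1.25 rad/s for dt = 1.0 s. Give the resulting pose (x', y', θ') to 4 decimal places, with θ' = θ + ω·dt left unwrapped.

(2.9116, 2.6127, -3.0826)

θ' = -1.8326 + -1.25·1.0 = -3.0826
R = v/ω = 1.5/-1.25 = -1.2000
x' = 4 + -1.2000·(sin -3.0826 − sin -1.8326) = 2.9116
y' = 3.5 − -1.2000·(cos -3.0826 − cos -1.8326) = 2.6127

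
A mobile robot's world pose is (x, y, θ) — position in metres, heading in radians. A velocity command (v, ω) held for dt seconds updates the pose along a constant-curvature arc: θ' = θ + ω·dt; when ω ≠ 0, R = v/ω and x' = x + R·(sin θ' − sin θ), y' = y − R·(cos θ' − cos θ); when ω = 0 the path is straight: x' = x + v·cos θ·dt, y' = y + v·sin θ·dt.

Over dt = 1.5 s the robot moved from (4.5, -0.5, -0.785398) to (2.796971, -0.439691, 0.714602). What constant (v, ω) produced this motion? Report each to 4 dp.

v = -1.2500, ω = 1.0000

Δθ = 0.714602 − -0.785398 = 1.500000
ω = Δθ/dt = 1.500000/1.5 = 1.0000
R = Δx/(sin θ' − sin θ) = -1.2500
v = R·ω = -1.2500·1.0000 = -1.2500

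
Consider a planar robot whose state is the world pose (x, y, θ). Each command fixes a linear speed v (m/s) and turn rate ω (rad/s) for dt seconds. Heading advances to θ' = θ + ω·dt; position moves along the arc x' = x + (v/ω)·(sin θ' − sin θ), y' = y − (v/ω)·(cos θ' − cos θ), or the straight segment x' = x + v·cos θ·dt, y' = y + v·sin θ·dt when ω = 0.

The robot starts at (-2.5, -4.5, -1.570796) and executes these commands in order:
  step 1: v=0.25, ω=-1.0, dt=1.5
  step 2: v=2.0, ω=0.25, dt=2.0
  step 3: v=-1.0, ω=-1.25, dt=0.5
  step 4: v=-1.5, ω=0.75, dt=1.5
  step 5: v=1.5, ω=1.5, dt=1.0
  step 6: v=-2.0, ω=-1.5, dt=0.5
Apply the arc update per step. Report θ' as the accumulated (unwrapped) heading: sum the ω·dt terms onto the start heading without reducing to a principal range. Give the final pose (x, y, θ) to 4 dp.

step 1: θ'=-3.0708 (R=-0.2500) → pose (-2.7323, -4.7494, -3.0708)
step 2: θ'=-2.5708 (R=8.0000) → pose (-6.4888, -5.9976, -2.5708)
step 3: θ'=-3.1958 (R=0.8000) → pose (-6.0133, -5.8719, -3.1958)
step 4: θ'=-2.0708 (R=-2.0000) → pose (-4.1497, -4.8337, -2.0708)
step 5: θ'=-0.5708 (R=1.0000) → pose (-3.8125, -6.1546, -0.5708)
step 6: θ'=-1.3208 (R=1.3333) → pose (-4.3839, -5.3625, -1.3208)

(-4.3839, -5.3625, -1.3208)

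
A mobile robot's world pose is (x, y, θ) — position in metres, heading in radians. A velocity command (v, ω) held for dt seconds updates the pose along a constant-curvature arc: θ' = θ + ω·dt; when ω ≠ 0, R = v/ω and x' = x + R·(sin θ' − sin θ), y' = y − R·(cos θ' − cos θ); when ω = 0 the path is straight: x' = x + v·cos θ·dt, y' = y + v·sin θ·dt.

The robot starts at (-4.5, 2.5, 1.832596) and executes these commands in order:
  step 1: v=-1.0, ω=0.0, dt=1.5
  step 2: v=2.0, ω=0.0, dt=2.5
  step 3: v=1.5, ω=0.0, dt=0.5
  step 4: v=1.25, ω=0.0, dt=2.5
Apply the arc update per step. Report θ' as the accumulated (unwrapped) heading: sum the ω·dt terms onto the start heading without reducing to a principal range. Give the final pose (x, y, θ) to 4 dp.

step 1: θ'=1.8326 (straight) → pose (-4.1118, 1.0511, 1.8326)
step 2: θ'=1.8326 (straight) → pose (-5.4059, 5.8807, 1.8326)
step 3: θ'=1.8326 (straight) → pose (-5.6000, 6.6052, 1.8326)
step 4: θ'=1.8326 (straight) → pose (-6.4088, 9.6237, 1.8326)

(-6.4088, 9.6237, 1.8326)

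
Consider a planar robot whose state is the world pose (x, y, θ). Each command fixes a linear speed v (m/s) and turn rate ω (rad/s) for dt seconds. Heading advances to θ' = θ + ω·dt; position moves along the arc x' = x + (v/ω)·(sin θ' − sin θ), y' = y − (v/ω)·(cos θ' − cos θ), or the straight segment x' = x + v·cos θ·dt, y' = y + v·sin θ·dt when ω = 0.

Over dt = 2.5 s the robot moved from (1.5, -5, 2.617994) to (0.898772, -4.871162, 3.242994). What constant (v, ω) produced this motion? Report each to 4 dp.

Δθ = 3.242994 − 2.617994 = 0.625000
ω = Δθ/dt = 0.625000/2.5 = 0.2500
R = Δx/(sin θ' − sin θ) = 1.0000
v = R·ω = 1.0000·0.2500 = 0.2500

v = 0.2500, ω = 0.2500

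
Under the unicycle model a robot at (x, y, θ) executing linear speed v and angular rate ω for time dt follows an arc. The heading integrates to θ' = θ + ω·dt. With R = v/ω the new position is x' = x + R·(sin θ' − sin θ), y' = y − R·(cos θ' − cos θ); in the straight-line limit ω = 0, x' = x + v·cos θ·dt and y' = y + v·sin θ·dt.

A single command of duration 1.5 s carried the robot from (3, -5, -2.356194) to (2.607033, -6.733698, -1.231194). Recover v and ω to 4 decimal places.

Δθ = -1.231194 − -2.356194 = 1.125000
ω = Δθ/dt = 1.125000/1.5 = 0.7500
R = −Δy/(cos θ' − cos θ) = 1.6667
v = R·ω = 1.6667·0.7500 = 1.2500

v = 1.2500, ω = 0.7500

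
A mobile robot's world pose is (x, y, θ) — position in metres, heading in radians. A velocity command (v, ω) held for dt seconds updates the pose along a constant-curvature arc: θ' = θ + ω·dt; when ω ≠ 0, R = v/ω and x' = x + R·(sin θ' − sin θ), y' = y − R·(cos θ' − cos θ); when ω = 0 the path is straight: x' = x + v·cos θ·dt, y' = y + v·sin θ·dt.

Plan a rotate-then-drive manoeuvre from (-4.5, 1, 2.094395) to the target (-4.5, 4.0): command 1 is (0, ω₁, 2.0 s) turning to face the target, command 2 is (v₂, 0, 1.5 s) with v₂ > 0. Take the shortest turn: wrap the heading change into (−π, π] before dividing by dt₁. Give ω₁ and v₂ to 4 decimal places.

ω₁ = -0.2618, v₂ = 2.0000

heading to target = atan2(4−1, -4.5−-4.5) = 1.5708
Δθ = wrap(1.5708 − 2.0944) = -0.5236; ω₁ = Δθ/dt₁ = -0.2618
distance = √((-4.5−-4.5)² + (4−1)²) = 3.0000; v₂ = distance/dt₂ = 2.0000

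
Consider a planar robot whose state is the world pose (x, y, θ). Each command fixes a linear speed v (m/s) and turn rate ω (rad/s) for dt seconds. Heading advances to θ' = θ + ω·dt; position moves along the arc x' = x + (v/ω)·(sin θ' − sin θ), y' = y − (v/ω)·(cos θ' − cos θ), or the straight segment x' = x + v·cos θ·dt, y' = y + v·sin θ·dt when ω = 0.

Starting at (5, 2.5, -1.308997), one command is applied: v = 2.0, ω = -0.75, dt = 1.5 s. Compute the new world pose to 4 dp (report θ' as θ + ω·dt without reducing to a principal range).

(4.1576, -0.2167, -2.4340)

θ' = -1.3090 + -0.75·1.5 = -2.4340
R = v/ω = 2.0/-0.75 = -2.6667
x' = 5 + -2.6667·(sin -2.4340 − sin -1.3090) = 4.1576
y' = 2.5 − -2.6667·(cos -2.4340 − cos -1.3090) = -0.2167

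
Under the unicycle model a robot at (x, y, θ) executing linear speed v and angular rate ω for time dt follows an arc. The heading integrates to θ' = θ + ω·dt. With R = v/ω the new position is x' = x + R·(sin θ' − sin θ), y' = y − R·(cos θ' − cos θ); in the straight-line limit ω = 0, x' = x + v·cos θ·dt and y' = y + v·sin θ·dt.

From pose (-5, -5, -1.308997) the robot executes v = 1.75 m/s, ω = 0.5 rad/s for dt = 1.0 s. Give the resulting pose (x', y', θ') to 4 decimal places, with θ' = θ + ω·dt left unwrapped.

θ' = -1.3090 + 0.5·1.0 = -0.8090
R = v/ω = 1.75/0.5 = 3.5000
x' = -5 + 3.5000·(sin -0.8090 − sin -1.3090) = -4.1518
y' = -5 − 3.5000·(cos -0.8090 − cos -1.3090) = -6.5099

(-4.1518, -6.5099, -0.8090)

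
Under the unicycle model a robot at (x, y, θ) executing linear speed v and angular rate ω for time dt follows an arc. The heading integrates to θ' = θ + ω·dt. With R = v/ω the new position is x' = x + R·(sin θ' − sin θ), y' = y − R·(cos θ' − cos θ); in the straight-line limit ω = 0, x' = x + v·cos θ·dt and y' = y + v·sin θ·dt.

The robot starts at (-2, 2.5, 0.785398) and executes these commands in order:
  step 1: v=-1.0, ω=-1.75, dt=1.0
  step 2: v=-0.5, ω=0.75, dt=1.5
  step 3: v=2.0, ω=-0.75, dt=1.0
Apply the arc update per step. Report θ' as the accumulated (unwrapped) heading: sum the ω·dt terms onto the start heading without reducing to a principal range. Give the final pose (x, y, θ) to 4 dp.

step 1: θ'=-0.9646 (R=0.5714) → pose (-2.8737, 2.5785, -0.9646)
step 2: θ'=0.1604 (R=-0.6667) → pose (-3.5280, 2.8568, 0.1604)
step 3: θ'=-0.5896 (R=-2.6667) → pose (-1.6194, 2.4408, -0.5896)

(-1.6194, 2.4408, -0.5896)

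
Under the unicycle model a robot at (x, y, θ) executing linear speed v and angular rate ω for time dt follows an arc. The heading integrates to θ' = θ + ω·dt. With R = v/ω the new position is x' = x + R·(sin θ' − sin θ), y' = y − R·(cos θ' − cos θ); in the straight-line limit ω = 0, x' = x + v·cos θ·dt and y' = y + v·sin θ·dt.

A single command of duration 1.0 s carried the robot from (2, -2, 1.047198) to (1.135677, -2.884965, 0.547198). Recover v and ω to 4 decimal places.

Δθ = 0.547198 − 1.047198 = -0.500000
ω = Δθ/dt = -0.500000/1.0 = -0.5000
R = −Δy/(cos θ' − cos θ) = 2.5000
v = R·ω = 2.5000·-0.5000 = -1.2500

v = -1.2500, ω = -0.5000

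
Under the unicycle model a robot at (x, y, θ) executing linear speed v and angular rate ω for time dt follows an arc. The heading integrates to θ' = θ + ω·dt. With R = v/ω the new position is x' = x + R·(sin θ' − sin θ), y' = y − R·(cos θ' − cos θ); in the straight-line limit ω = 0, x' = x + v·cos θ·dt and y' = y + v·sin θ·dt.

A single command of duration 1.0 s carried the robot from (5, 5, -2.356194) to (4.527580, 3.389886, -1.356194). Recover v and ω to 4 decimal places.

v = 1.7500, ω = 1.0000

Δθ = -1.356194 − -2.356194 = 1.000000
ω = Δθ/dt = 1.000000/1.0 = 1.0000
R = −Δy/(cos θ' − cos θ) = 1.7500
v = R·ω = 1.7500·1.0000 = 1.7500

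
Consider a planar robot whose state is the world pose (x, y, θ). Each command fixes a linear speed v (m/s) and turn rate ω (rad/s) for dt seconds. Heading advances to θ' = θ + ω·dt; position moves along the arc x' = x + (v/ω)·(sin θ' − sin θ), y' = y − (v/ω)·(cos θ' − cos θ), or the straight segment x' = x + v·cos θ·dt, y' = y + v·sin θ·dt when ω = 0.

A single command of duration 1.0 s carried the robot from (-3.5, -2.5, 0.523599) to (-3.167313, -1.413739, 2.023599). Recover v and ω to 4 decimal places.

Δθ = 2.023599 − 0.523599 = 1.500000
ω = Δθ/dt = 1.500000/1.0 = 1.5000
R = −Δy/(cos θ' − cos θ) = 0.8333
v = R·ω = 0.8333·1.5000 = 1.2500

v = 1.2500, ω = 1.5000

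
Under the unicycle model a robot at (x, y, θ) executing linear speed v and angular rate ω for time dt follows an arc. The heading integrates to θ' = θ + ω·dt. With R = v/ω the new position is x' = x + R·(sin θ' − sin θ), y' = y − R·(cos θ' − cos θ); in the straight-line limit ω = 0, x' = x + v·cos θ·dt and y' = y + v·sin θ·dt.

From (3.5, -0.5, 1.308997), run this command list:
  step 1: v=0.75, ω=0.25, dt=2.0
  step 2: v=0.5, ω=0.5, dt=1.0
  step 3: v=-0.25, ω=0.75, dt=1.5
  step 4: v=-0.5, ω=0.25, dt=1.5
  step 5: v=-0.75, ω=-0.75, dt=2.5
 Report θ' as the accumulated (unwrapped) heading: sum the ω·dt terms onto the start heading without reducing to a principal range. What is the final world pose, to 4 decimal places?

step 1: θ'=1.8090 (R=3.0000) → pose (3.5175, 0.9843, 1.8090)
step 2: θ'=2.3090 (R=1.0000) → pose (3.2854, 1.4213, 2.3090)
step 3: θ'=3.4340 (R=-0.3333) → pose (3.6281, 1.3265, 3.4340)
step 4: θ'=3.8090 (R=-2.0000) → pose (4.2895, 1.6707, 3.8090)
step 5: θ'=1.9340 (R=1.0000) → pose (5.8432, 1.2405, 1.9340)

(5.8432, 1.2405, 1.9340)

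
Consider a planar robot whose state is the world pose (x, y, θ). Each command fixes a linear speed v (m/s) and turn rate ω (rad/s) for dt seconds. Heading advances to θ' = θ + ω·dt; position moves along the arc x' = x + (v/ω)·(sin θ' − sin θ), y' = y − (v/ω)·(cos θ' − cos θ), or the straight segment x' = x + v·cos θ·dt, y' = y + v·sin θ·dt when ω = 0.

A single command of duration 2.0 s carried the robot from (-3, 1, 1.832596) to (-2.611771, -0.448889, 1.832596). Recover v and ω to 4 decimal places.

Δθ = 1.832596 − 1.832596 = 0.000000
ω = Δθ/dt = 0.000000/2.0 = 0.0000
ω = 0 → v = (Δx·cos θ + Δy·sin θ)/dt = -0.7500

v = -0.7500, ω = 0.0000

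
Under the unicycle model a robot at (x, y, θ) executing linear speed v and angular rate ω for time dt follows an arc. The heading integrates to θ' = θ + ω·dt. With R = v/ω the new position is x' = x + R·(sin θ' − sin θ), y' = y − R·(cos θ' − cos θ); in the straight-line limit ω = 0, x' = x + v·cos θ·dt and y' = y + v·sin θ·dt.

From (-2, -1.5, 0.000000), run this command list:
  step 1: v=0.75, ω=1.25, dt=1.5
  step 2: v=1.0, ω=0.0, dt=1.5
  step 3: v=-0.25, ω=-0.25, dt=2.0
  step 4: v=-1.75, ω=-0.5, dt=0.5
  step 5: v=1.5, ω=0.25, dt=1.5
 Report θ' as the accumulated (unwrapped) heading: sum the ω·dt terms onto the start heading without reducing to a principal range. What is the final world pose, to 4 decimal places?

step 1: θ'=1.8750 (R=0.6000) → pose (-1.4275, -0.7203, 1.8750)
step 2: θ'=1.8750 (straight) → pose (-1.8768, 0.7108, 1.8750)
step 3: θ'=1.3750 (R=1.0000) → pose (-1.8500, 0.2168, 1.3750)
step 4: θ'=1.1250 (R=3.5000) → pose (-2.1252, -0.6114, 1.1250)
step 5: θ'=1.5000 (R=6.0000) → pose (-1.5539, 1.5512, 1.5000)

(-1.5539, 1.5512, 1.5000)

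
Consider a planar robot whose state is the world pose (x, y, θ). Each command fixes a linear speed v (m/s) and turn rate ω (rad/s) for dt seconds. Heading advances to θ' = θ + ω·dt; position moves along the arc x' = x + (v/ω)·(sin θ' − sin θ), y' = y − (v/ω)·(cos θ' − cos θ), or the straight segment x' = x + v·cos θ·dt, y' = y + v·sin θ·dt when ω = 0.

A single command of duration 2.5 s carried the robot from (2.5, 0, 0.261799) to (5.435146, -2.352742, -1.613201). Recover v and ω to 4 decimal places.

Δθ = -1.613201 − 0.261799 = -1.875000
ω = Δθ/dt = -1.875000/2.5 = -0.7500
R = Δx/(sin θ' − sin θ) = -2.3333
v = R·ω = -2.3333·-0.7500 = 1.7500

v = 1.7500, ω = -0.7500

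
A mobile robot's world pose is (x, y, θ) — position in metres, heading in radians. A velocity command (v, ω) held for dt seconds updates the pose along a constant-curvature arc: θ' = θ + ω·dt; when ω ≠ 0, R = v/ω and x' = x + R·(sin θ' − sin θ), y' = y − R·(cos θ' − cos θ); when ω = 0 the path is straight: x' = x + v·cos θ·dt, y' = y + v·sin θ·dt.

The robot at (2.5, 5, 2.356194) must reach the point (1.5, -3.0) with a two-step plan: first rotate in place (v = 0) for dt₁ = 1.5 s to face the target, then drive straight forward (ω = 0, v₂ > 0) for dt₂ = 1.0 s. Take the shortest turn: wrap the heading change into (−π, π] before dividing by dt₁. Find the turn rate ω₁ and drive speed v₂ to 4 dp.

ω₁ = 1.4879, v₂ = 8.0623

heading to target = atan2(-3−5, 1.5−2.5) = -1.6952
Δθ = wrap(-1.6952 − 2.3562) = 2.2318; ω₁ = Δθ/dt₁ = 1.4879
distance = √((1.5−2.5)² + (-3−5)²) = 8.0623; v₂ = distance/dt₂ = 8.0623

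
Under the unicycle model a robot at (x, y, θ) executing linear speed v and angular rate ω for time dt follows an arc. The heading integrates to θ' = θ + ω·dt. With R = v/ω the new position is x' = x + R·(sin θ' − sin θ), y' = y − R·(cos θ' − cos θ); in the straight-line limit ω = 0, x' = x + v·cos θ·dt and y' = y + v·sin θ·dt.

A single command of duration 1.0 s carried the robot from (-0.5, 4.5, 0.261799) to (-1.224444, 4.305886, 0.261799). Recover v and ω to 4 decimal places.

Δθ = 0.261799 − 0.261799 = 0.000000
ω = Δθ/dt = 0.000000/1.0 = 0.0000
ω = 0 → v = (Δx·cos θ + Δy·sin θ)/dt = -0.7500

v = -0.7500, ω = 0.0000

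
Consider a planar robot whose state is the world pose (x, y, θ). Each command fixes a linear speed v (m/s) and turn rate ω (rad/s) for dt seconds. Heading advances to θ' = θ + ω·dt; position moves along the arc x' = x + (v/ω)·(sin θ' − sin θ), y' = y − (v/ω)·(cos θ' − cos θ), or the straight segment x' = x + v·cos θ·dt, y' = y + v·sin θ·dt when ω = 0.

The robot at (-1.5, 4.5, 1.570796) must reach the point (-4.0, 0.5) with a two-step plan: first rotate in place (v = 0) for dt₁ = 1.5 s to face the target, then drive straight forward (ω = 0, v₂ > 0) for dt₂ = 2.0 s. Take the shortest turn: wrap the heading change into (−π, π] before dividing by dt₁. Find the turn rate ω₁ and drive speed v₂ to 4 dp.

ω₁ = 1.7220, v₂ = 2.3585

heading to target = atan2(0.5−4.5, -4−-1.5) = -2.1294
Δθ = wrap(-2.1294 − 1.5708) = 2.5830; ω₁ = Δθ/dt₁ = 1.7220
distance = √((-4−-1.5)² + (0.5−4.5)²) = 4.7170; v₂ = distance/dt₂ = 2.3585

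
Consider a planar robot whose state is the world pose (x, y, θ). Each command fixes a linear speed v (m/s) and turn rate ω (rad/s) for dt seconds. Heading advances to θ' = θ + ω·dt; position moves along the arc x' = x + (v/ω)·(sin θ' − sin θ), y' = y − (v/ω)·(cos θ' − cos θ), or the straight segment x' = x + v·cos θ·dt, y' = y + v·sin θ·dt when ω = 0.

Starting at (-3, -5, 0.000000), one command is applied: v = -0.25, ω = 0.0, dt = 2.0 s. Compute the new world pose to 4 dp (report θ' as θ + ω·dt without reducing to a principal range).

(-3.5000, -5.0000, 0.0000)

θ' = 0.0000 + 0.0·2.0 = 0.0000
ω = 0 → straight: x' = -3 + -0.25·cos(0.0000)·2.0 = -3.5000
y' = -5 + -0.25·sin(0.0000)·2.0 = -5.0000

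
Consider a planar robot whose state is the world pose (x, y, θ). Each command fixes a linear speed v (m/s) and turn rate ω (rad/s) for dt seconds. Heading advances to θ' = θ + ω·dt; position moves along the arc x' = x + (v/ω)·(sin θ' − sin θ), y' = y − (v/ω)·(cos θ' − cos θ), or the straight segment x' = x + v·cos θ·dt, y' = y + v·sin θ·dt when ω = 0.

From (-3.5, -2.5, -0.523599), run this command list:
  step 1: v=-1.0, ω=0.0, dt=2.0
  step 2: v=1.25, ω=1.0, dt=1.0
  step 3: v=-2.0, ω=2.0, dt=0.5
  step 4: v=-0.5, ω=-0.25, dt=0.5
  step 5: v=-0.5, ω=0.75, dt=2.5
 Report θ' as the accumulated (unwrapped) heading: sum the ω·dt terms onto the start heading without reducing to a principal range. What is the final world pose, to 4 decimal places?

step 1: θ'=-0.5236 (straight) → pose (-5.2321, -1.5000, -0.5236)
step 2: θ'=0.4764 (R=1.2500) → pose (-4.0338, -1.5283, 0.4764)
step 3: θ'=1.4764 (R=-1.0000) → pose (-4.5708, -2.3227, 1.4764)
step 4: θ'=1.3514 (R=2.0000) → pose (-4.6098, -2.5694, 1.3514)
step 5: θ'=3.2264 (R=-0.6667) → pose (-3.9027, -3.3788, 3.2264)

(-3.9027, -3.3788, 3.2264)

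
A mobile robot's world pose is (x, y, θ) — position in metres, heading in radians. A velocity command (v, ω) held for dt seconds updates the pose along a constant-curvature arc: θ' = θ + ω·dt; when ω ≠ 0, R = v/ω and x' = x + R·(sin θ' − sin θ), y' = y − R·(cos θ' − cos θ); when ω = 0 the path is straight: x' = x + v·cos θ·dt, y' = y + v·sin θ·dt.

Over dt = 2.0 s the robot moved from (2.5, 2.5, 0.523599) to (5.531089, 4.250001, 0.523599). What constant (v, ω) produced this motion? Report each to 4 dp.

v = 1.7500, ω = 0.0000

Δθ = 0.523599 − 0.523599 = 0.000000
ω = Δθ/dt = 0.000000/2.0 = 0.0000
ω = 0 → v = (Δx·cos θ + Δy·sin θ)/dt = 1.7500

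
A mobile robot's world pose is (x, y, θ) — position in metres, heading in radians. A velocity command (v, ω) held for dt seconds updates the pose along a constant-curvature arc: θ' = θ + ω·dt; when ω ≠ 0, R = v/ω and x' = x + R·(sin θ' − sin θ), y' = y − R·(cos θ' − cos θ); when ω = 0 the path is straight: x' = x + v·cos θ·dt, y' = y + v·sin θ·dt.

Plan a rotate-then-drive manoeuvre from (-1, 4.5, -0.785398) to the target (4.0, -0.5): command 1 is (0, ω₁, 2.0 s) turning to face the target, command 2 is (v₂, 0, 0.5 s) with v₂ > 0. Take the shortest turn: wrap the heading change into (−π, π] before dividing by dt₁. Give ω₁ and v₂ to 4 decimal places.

ω₁ = 0.0000, v₂ = 14.1421

heading to target = atan2(-0.5−4.5, 4−-1) = -0.7854
Δθ = wrap(-0.7854 − -0.7854) = 0.0000; ω₁ = Δθ/dt₁ = 0.0000
distance = √((4−-1)² + (-0.5−4.5)²) = 7.0711; v₂ = distance/dt₂ = 14.1421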